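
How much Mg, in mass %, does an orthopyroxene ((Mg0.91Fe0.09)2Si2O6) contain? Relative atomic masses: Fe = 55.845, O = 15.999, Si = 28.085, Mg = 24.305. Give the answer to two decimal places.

Molar mass of (Mg0.91Fe0.09)2Si2O6: 1.82·24.305 + 0.18·55.845 + 2·28.085 + 6·15.999 = 206.451 g/mol.
Mass of Mg per formula unit: 1.82 × 24.305 = 44.235 g.
Weight fraction Mg = 44.235 / 206.451 = 0.2143.

21.43 mass %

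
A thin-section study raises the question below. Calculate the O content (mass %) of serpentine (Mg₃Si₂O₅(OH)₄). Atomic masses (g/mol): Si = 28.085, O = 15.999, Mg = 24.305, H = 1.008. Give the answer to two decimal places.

Molar mass of Mg₃Si₂O₅(OH)₄: 3*24.305 + 2*28.085 + 9*15.999 + 4*1.008 = 277.108 g/mol.
Mass of O per formula unit: 9 × 15.999 = 143.991 g.
Weight fraction O = 143.991 / 277.108 = 0.5196.

51.96 mass %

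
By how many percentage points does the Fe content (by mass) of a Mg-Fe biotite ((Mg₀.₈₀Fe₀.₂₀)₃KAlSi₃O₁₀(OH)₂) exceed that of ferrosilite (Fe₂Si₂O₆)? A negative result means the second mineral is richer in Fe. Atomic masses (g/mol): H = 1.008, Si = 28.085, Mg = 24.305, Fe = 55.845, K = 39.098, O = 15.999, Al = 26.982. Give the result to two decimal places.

M((Mg₀.₈₀Fe₀.₂₀)₃KAlSi₃O₁₀(OH)₂) = 436.178 g/mol, so wt% Fe = 33.507/436.178 × 100 = 7.68%.
M(Fe₂Si₂O₆) = 263.854 g/mol, so wt% Fe = 111.690/263.854 × 100 = 42.33%.
7.68 − 42.33 = -34.65 pp.

-34.65 percentage points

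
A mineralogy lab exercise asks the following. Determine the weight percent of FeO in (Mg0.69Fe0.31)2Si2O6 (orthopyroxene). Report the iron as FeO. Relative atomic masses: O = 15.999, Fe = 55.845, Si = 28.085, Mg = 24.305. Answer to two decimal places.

20.22 wt%

Formula mass = 220.329 g/mol.
0.62 Fe → 0.6200 mol FeO per formula unit; M(FeO) = 71.844, so FeO mass = 44.543 g.
44.543/220.329 × 100 = 20.22 wt%.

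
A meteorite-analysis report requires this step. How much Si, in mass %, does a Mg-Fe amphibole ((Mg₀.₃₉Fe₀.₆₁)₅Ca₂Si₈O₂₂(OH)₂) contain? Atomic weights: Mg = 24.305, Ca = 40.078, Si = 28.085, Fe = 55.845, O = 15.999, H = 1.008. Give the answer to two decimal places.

24.73 mass %

M((Mg₀.₃₉Fe₀.₆₁)₅Ca₂Si₈O₂₂(OH)₂) = 908.550 g/mol.
Si contributes 8 × 28.085 = 224.680 g per mole.
224.680/908.550 = 0.2473 → 24.73%.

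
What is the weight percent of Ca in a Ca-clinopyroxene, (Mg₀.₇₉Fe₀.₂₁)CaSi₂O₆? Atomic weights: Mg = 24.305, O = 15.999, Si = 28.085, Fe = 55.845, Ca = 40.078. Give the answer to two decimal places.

Molar mass of (Mg₀.₇₉Fe₀.₂₁)CaSi₂O₆: 0.79×24.305 + 0.21×55.845 + 1×40.078 + 2×28.085 + 6×15.999 = 223.170 g/mol.
Mass of Ca per formula unit: 1 × 40.078 = 40.078 g.
Weight fraction Ca = 40.078 / 223.170 = 0.1796.

17.96 wt%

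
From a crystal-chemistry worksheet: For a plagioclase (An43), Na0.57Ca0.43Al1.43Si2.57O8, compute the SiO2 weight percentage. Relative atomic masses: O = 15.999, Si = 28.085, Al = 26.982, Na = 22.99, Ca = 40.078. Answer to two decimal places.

Formula mass = 269.093 g/mol.
2.57 Si → 2.5700 mol SiO2 per formula unit; M(SiO2) = 60.083, so SiO2 mass = 154.413 g.
154.413/269.093 × 100 = 57.38 wt%.

57.38 wt%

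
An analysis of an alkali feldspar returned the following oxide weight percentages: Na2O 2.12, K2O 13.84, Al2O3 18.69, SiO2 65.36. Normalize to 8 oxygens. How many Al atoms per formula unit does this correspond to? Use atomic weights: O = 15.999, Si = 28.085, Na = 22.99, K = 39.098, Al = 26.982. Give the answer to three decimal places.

1.009 Al apfu

Na2O: 2.12/61.979 = 0.03421 mol → 0.06842 mol Na, 0.03421 mol O.
K2O: 13.84/94.195 = 0.14693 mol → 0.29386 mol K, 0.14693 mol O.
Al2O3: 18.69/101.961 = 0.18331 mol → 0.36662 mol Al, 0.54993 mol O.
SiO2: 65.36/60.083 = 1.08783 mol → 1.08783 mol Si, 2.17566 mol O.
Total oxygen = 2.90673 mol. Normalization factor = 8/2.90673 = 2.75223.
Al per 8 O = 0.36662 × 2.75223 = 1.009.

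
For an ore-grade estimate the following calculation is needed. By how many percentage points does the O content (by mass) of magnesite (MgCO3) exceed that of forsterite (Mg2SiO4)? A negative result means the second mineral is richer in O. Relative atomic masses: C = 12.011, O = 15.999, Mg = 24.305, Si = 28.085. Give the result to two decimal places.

11.44 percentage points

First mineral: 47.997 g O in 84.313 g formula = 56.93 wt% O.
Second mineral: 63.996 g O in 140.691 g formula = 45.49 wt% O.
56.93% − 45.49% gives a difference of 11.44 percentage points.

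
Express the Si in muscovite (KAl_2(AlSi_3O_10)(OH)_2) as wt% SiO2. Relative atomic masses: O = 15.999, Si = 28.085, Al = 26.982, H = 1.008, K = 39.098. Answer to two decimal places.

Molar mass of KAl_2(AlSi_3O_10)(OH)_2 = 1*39.098 + 3*26.982 + 3*28.085 + 12*15.999 + 2*1.008 = 398.303 g/mol.
Each formula unit contains 3 Si, equivalent to 3/1 = 3.0000 mol SiO2.
M(SiO2) = 1×28.085 + 2×15.999 = 60.083 g/mol.
Mass of SiO2 per formula unit = 3.0000 × 60.083 = 180.249 g.
SiO2 wt% = 180.249 / 398.303 × 100 = 45.25%.

45.25 wt%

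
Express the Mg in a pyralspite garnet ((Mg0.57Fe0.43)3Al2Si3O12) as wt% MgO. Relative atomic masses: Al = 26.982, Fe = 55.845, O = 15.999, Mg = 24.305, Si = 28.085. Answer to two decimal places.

15.53 wt%

Molar mass of (Mg0.57Fe0.43)3Al2Si3O12 = 1.71*24.305 + 1.29*55.845 + 2*26.982 + 3*28.085 + 12*15.999 = 443.809 g/mol.
Each formula unit contains 1.71 Mg, equivalent to 1.71/1 = 1.7100 mol MgO.
M(MgO) = 1×24.305 + 1×15.999 = 40.304 g/mol.
Mass of MgO per formula unit = 1.7100 × 40.304 = 68.920 g.
MgO wt% = 68.920 / 443.809 × 100 = 15.53%.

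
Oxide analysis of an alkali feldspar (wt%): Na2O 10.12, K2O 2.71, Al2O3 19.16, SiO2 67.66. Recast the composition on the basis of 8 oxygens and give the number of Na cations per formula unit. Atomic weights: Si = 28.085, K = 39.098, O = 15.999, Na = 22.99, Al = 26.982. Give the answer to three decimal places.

0.869 Na apfu

10.12 wt% Na2O ÷ 61.979 g/mol = 0.16328 mol, giving 0.32656 Na and 0.16328 O.
2.71 wt% K2O ÷ 94.195 g/mol = 0.02877 mol, giving 0.05754 K and 0.02877 O.
19.16 wt% Al2O3 ÷ 101.961 g/mol = 0.18791 mol, giving 0.37582 Al and 0.56373 O.
67.66 wt% SiO2 ÷ 60.083 g/mol = 1.12611 mol, giving 1.12611 Si and 2.25222 O.
Oxygen sums to 3.00800; scaling by 8/3.00800 = 2.65957 puts the formula on 8 O.
Na: 0.32656 × 2.65957 = 0.869 atoms per formula unit.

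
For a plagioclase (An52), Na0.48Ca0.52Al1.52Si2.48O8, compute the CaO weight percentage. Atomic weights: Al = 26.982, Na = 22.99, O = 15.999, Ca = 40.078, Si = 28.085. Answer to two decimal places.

M(Na0.48Ca0.52Al1.52Si2.48O8) = 270.531 g/mol; M(CaO) = 56.077 g/mol.
Moles CaO per formula unit = 0.52 Ca ÷ 1 = 0.5200.
CaO fraction = (0.5200 × 56.077) / 270.531 = 29.160/270.531 = 0.1078.

10.78 wt%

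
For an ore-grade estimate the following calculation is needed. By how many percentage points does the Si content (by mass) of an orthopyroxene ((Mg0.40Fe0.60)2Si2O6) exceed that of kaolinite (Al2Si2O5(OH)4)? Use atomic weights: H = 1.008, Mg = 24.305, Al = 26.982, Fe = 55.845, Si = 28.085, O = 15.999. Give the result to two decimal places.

1.78 percentage points

M((Mg0.40Fe0.60)2Si2O6) = 238.622 g/mol, so wt% Si = 56.170/238.622 × 100 = 23.54%.
M(Al2Si2O5(OH)4) = 258.157 g/mol, so wt% Si = 56.170/258.157 × 100 = 21.76%.
23.54 − 21.76 = 1.78 pp.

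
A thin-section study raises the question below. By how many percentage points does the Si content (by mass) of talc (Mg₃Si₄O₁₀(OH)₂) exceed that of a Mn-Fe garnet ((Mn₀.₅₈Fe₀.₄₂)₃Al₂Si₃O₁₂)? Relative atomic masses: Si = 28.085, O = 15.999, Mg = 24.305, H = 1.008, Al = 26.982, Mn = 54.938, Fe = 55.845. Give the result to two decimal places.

First mineral: 112.340 g Si in 379.259 g formula = 29.62 wt% Si.
Second mineral: 84.255 g Si in 496.164 g formula = 16.98 wt% Si.
29.62% − 16.98% gives a difference of 12.64 percentage points.

12.64 percentage points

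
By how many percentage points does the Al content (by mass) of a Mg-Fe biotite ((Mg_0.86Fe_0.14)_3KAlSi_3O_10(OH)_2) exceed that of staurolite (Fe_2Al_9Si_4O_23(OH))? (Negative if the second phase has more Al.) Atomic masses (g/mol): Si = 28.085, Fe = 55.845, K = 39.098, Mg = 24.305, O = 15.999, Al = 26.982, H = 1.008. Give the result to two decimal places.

M((Mg_0.86Fe_0.14)_3KAlSi_3O_10(OH)_2) = 430.501 g/mol, so wt% Al = 26.982/430.501 × 100 = 6.27%.
M(Fe_2Al_9Si_4O_23(OH)) = 851.852 g/mol, so wt% Al = 242.838/851.852 × 100 = 28.51%.
6.27 − 28.51 = -22.24 pp.

-22.24 percentage points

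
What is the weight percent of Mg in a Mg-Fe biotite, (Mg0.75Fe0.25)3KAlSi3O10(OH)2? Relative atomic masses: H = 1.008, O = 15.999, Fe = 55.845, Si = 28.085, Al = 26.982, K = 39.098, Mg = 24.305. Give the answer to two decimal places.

M((Mg0.75Fe0.25)3KAlSi3O10(OH)2) = 440.909 g/mol.
Mg contributes 2.25 × 24.305 = 54.686 g per mole.
54.686/440.909 = 0.1240 → 12.40%.

12.40 mass %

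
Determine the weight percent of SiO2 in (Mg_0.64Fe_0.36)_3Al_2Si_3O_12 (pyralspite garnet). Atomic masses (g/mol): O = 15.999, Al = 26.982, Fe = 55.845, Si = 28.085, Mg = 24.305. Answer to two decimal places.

Molar mass of (Mg_0.64Fe_0.36)_3Al_2Si_3O_12 = 1.92*24.305 + 1.08*55.845 + 2*26.982 + 3*28.085 + 12*15.999 = 437.185 g/mol.
Each formula unit contains 3 Si, equivalent to 3/1 = 3.0000 mol SiO2.
M(SiO2) = 1×28.085 + 2×15.999 = 60.083 g/mol.
Mass of SiO2 per formula unit = 3.0000 × 60.083 = 180.249 g.
SiO2 wt% = 180.249 / 437.185 × 100 = 41.23%.

41.23 wt%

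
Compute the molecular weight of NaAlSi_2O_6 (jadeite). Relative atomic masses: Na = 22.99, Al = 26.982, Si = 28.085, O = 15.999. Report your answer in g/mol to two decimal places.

Na: 1 × 22.99 = 22.9900
Al: 1 × 26.982 = 26.9820
Si: 2 × 28.085 = 56.1700
O: 6 × 15.999 = 95.9940
Summing the contributions gives the formula mass.

202.14 g/mol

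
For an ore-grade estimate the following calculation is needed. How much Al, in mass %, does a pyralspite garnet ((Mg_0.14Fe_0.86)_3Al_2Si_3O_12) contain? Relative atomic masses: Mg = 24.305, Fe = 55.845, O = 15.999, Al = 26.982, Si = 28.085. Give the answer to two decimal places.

Molar mass of (Mg_0.14Fe_0.86)_3Al_2Si_3O_12: 0.42*24.305 + 2.58*55.845 + 2*26.982 + 3*28.085 + 12*15.999 = 484.495 g/mol.
Mass of Al per formula unit: 2 × 26.982 = 53.964 g.
Weight fraction Al = 53.964 / 484.495 = 0.1114.

11.14 mass %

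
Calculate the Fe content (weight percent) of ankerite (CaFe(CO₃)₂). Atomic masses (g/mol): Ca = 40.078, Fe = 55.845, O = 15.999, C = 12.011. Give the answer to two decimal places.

Molar mass of CaFe(CO₃)₂: 1×40.078 + 1×55.845 + 2×12.011 + 6×15.999 = 215.939 g/mol.
Mass of Fe per formula unit: 1 × 55.845 = 55.845 g.
Weight fraction Fe = 55.845 / 215.939 = 0.2586.

25.86 weight percent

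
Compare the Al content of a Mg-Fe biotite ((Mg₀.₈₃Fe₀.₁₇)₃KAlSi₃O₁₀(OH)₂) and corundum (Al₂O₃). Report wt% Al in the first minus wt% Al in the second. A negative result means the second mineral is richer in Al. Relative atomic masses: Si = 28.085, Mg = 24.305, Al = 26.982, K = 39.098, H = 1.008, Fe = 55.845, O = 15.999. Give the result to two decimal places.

Al in (Mg₀.₈₃Fe₀.₁₇)₃KAlSi₃O₁₀(OH)₂: molar mass 433.339 g/mol; 1×26.982 = 26.982 g → 6.23 wt%.
Al in Al₂O₃: molar mass 101.961 g/mol; 2×26.982 = 53.964 g → 52.93 wt%.
Difference = 6.23 − 52.93 = -46.70 percentage points.

-46.70 percentage points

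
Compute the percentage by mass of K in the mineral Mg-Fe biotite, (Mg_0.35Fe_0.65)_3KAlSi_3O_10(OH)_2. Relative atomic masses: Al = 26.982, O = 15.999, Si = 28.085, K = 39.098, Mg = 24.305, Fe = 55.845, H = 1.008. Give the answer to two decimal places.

M((Mg_0.35Fe_0.65)_3KAlSi_3O_10(OH)_2) = 478.757 g/mol.
K contributes 1 × 39.098 = 39.098 g per mole.
39.098/478.757 = 0.0817 → 8.17%.

8.17 weight percent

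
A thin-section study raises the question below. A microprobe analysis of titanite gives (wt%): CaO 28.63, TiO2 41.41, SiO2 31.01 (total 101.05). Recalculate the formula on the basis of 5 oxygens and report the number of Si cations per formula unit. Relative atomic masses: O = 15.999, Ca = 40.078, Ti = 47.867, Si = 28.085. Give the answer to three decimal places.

1.000 Si apfu

28.63 wt% CaO ÷ 56.077 g/mol = 0.51055 mol, giving 0.51055 Ca and 0.51055 O.
41.41 wt% TiO2 ÷ 79.865 g/mol = 0.51850 mol, giving 0.51850 Ti and 1.03700 O.
31.01 wt% SiO2 ÷ 60.083 g/mol = 0.51612 mol, giving 0.51612 Si and 1.03224 O.
Oxygen sums to 2.57979; scaling by 5/2.57979 = 1.93814 puts the formula on 5 O.
Si: 0.51612 × 1.93814 = 1.000 atoms per formula unit.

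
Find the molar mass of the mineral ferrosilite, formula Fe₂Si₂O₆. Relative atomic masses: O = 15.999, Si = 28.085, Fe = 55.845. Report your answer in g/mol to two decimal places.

263.85 g/mol

M = 2*55.845 + 2*28.085 + 6*15.999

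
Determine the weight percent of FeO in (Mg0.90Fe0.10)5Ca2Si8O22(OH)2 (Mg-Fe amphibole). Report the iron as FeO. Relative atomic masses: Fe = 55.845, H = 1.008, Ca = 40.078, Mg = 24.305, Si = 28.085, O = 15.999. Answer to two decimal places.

Formula mass = 828.123 g/mol.
0.50 Fe → 0.5000 mol FeO per formula unit; M(FeO) = 71.844, so FeO mass = 35.922 g.
35.922/828.123 × 100 = 4.34 wt%.

4.34 wt%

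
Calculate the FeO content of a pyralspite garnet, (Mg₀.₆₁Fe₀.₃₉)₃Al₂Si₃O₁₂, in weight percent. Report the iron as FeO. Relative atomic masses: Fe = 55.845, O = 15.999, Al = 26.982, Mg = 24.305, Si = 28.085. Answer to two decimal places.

19.10 wt%

Formula mass = 440.024 g/mol.
1.17 Fe → 1.1700 mol FeO per formula unit; M(FeO) = 71.844, so FeO mass = 84.057 g.
84.057/440.024 × 100 = 19.10 wt%.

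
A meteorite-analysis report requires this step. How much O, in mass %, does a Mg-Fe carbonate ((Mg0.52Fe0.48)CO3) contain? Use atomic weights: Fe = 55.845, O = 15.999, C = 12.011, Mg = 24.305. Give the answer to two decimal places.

48.26 mass %

Formula mass = 0.52·24.305 + 0.48·55.845 + 1·12.011 + 3·15.999 = 99.452 g/mol, of which 47.997 g is O.
So O makes up 47.997/99.452 = 0.4826 of the mass, i.e. 48.26%.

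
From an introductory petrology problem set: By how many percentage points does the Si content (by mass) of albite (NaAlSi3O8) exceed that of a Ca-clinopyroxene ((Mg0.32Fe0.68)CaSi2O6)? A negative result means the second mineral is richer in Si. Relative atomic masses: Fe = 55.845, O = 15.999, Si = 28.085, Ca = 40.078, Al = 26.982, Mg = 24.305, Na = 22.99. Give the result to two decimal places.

8.53 percentage points

Si in NaAlSi3O8: molar mass 262.219 g/mol; 3×28.085 = 84.255 g → 32.13 wt%.
Si in (Mg0.32Fe0.68)CaSi2O6: molar mass 237.994 g/mol; 2×28.085 = 56.170 g → 23.60 wt%.
Difference = 32.13 − 23.60 = 8.53 percentage points.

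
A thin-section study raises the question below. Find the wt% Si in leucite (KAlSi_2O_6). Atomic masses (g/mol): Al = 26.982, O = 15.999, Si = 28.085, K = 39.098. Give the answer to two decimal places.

Molar mass of KAlSi_2O_6: 1·39.098 + 1·26.982 + 2·28.085 + 6·15.999 = 218.244 g/mol.
Mass of Si per formula unit: 2 × 28.085 = 56.170 g.
Weight fraction Si = 56.170 / 218.244 = 0.2574.

25.74 weight percent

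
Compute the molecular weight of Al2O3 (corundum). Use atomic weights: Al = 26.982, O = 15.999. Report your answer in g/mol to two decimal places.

The formula mass is the sum 2·26.982 + 3·15.999.

101.96 g/mol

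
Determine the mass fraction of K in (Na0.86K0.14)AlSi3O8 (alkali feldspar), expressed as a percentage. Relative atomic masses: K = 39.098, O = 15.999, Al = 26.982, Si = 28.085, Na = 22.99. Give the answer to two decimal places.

2.07 mass %

M((Na0.86K0.14)AlSi3O8) = 264.474 g/mol.
K contributes 0.14 × 39.098 = 5.474 g per mole.
5.474/264.474 = 0.0207 → 2.07%.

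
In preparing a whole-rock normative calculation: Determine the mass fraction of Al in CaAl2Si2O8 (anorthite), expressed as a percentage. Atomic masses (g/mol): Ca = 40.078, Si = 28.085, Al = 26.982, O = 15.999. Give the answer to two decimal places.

Formula mass = 1*40.078 + 2*26.982 + 2*28.085 + 8*15.999 = 278.204 g/mol, of which 53.964 g is Al.
So Al makes up 53.964/278.204 = 0.1940 of the mass, i.e. 19.40%.

19.40 mass %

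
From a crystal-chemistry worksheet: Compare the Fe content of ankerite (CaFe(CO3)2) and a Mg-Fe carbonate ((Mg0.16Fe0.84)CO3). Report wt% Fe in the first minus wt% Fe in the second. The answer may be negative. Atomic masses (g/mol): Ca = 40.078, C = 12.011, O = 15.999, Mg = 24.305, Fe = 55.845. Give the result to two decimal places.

-16.47 percentage points

First mineral: 55.845 g Fe in 215.939 g formula = 25.86 wt% Fe.
Second mineral: 46.910 g Fe in 110.807 g formula = 42.33 wt% Fe.
25.86% − 42.33% gives a difference of -16.47 percentage points.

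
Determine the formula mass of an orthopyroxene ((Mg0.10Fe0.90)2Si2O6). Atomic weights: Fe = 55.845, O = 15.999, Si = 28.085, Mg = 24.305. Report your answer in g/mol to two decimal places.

Mg: 0.20 × 24.305 = 4.8610
Fe: 1.80 × 55.845 = 100.5210
Si: 2 × 28.085 = 56.1700
O: 6 × 15.999 = 95.9940
Summing the contributions gives the formula mass.

257.55 g/mol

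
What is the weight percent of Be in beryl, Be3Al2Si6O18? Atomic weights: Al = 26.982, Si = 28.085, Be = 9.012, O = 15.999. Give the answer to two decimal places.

M(Be3Al2Si6O18) = 537.492 g/mol.
Be contributes 3 × 9.012 = 27.036 g per mole.
27.036/537.492 = 0.0503 → 5.03%.

5.03 wt%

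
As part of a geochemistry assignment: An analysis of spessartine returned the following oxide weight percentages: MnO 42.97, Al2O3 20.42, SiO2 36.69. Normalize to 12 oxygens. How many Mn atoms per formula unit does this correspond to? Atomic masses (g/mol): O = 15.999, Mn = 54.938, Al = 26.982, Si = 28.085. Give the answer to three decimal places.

42.97 wt% MnO ÷ 70.937 g/mol = 0.60575 mol, giving 0.60575 Mn and 0.60575 O.
20.42 wt% Al2O3 ÷ 101.961 g/mol = 0.20027 mol, giving 0.40054 Al and 0.60081 O.
36.69 wt% SiO2 ÷ 60.083 g/mol = 0.61066 mol, giving 0.61066 Si and 1.22132 O.
Oxygen sums to 2.42788; scaling by 12/2.42788 = 4.94258 puts the formula on 12 O.
Mn: 0.60575 × 4.94258 = 2.994 atoms per formula unit.

2.994 Mn apfu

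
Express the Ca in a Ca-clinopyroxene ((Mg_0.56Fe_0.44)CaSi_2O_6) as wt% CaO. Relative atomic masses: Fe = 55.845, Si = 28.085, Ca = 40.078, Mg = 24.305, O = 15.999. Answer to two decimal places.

Molar mass of (Mg_0.56Fe_0.44)CaSi_2O_6 = 0.56·24.305 + 0.44·55.845 + 1·40.078 + 2·28.085 + 6·15.999 = 230.425 g/mol.
Each formula unit contains 1 Ca, equivalent to 1/1 = 1.0000 mol CaO.
M(CaO) = 1×40.078 + 1×15.999 = 56.077 g/mol.
Mass of CaO per formula unit = 1.0000 × 56.077 = 56.077 g.
CaO wt% = 56.077 / 230.425 × 100 = 24.34%.

24.34 wt%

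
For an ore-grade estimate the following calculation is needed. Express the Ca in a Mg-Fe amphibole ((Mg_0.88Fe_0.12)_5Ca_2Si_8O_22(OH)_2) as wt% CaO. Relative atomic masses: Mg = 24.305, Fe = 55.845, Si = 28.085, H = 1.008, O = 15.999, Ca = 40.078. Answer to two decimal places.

M((Mg_0.88Fe_0.12)_5Ca_2Si_8O_22(OH)_2) = 831.277 g/mol; M(CaO) = 56.077 g/mol.
Moles CaO per formula unit = 2 Ca ÷ 1 = 2.0000.
CaO fraction = (2.0000 × 56.077) / 831.277 = 112.154/831.277 = 0.1349.

13.49 wt%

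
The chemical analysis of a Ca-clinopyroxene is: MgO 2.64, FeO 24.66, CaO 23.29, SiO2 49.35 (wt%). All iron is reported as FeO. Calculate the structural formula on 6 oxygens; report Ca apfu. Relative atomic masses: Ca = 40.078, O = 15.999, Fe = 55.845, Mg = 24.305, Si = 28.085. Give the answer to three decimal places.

1.010 Ca apfu

MgO (M=40.304): mol = 0.06550; Mg = 0.06550, O = 0.06550.
FeO (M=71.844): mol = 0.34324; Fe = 0.34324, O = 0.34324.
CaO (M=56.077): mol = 0.41532; Ca = 0.41532, O = 0.41532.
SiO2 (M=60.083): mol = 0.82136; Si = 0.82136, O = 1.64272.
ΣO = 2.46678; factor = 6/ΣO = 2.43232.
Ca apfu = 0.41532 × 2.43232 = 1.010.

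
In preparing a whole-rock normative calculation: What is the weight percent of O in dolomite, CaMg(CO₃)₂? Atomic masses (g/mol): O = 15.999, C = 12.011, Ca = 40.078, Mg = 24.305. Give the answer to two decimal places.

52.06 mass %

Molar mass of CaMg(CO₃)₂: 1·40.078 + 1·24.305 + 2·12.011 + 6·15.999 = 184.399 g/mol.
Mass of O per formula unit: 6 × 15.999 = 95.994 g.
Weight fraction O = 95.994 / 184.399 = 0.5206.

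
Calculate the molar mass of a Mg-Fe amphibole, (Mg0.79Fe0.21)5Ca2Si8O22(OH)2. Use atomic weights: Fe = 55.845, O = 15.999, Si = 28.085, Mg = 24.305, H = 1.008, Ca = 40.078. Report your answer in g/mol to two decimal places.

The formula mass is the sum 3.95(24.305) + 1.05(55.845) + 2(40.078) + 8(28.085) + 24(15.999) + 2(1.008).

845.47 g/mol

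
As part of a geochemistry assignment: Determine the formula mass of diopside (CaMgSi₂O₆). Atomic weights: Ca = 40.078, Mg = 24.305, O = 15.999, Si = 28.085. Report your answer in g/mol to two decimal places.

216.55 g/mol

M = 1*40.078 + 1*24.305 + 2*28.085 + 6*15.999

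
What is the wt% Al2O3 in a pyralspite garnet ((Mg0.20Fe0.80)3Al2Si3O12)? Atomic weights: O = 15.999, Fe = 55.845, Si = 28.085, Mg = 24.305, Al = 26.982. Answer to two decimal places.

21.29 wt%

Molar mass of (Mg0.20Fe0.80)3Al2Si3O12 = 0.60·24.305 + 2.40·55.845 + 2·26.982 + 3·28.085 + 12·15.999 = 478.818 g/mol.
Each formula unit contains 2 Al, equivalent to 2/2 = 1.0000 mol Al2O3.
M(Al2O3) = 2×26.982 + 3×15.999 = 101.961 g/mol.
Mass of Al2O3 per formula unit = 1.0000 × 101.961 = 101.961 g.
Al2O3 wt% = 101.961 / 478.818 × 100 = 21.29%.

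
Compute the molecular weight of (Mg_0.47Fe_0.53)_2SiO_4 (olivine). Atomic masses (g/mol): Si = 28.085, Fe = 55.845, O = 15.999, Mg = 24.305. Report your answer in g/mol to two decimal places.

174.12 g/mol

The formula mass is the sum 0.94×24.305 + 1.06×55.845 + 1×28.085 + 4×15.999.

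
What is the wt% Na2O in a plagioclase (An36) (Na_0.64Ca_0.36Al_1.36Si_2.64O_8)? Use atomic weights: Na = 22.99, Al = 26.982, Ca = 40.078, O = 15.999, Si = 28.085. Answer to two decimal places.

7.40 wt%

Formula mass = 267.974 g/mol.
0.64 Na → 0.3200 mol Na2O per formula unit; M(Na2O) = 61.979, so Na2O mass = 19.833 g.
19.833/267.974 × 100 = 7.40 wt%.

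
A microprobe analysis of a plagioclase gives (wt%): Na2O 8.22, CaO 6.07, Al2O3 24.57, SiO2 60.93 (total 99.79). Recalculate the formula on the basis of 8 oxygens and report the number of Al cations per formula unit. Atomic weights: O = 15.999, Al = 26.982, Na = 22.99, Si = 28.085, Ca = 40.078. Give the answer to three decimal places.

8.22 wt% Na2O ÷ 61.979 g/mol = 0.13263 mol, giving 0.26526 Na and 0.13263 O.
6.07 wt% CaO ÷ 56.077 g/mol = 0.10824 mol, giving 0.10824 Ca and 0.10824 O.
24.57 wt% Al2O3 ÷ 101.961 g/mol = 0.24097 mol, giving 0.48194 Al and 0.72291 O.
60.93 wt% SiO2 ÷ 60.083 g/mol = 1.01410 mol, giving 1.01410 Si and 2.02820 O.
Oxygen sums to 2.99198; scaling by 8/2.99198 = 2.67381 puts the formula on 8 O.
Al: 0.48194 × 2.67381 = 1.289 atoms per formula unit.

1.289 Al apfu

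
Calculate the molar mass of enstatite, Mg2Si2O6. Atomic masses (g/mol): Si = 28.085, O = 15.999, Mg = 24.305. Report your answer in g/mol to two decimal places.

200.77 g/mol

Mg: 2 × 24.305 = 48.6100
Si: 2 × 28.085 = 56.1700
O: 6 × 15.999 = 95.9940
Summing the contributions gives the formula mass.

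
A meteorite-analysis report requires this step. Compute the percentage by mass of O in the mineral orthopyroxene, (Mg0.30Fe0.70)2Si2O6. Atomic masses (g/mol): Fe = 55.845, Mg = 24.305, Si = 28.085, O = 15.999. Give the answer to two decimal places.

39.19 mass %

Formula mass = 0.60*24.305 + 1.40*55.845 + 2*28.085 + 6*15.999 = 244.930 g/mol, of which 95.994 g is O.
So O makes up 95.994/244.930 = 0.3919 of the mass, i.e. 39.19%.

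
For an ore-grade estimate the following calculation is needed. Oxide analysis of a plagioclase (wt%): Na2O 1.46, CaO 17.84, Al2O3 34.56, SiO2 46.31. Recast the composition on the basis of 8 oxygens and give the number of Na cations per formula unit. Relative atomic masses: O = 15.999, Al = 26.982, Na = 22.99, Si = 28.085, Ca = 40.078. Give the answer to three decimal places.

0.130 Na apfu

1.46 wt% Na2O ÷ 61.979 g/mol = 0.02356 mol, giving 0.04712 Na and 0.02356 O.
17.84 wt% CaO ÷ 56.077 g/mol = 0.31813 mol, giving 0.31813 Ca and 0.31813 O.
34.56 wt% Al2O3 ÷ 101.961 g/mol = 0.33895 mol, giving 0.67790 Al and 1.01685 O.
46.31 wt% SiO2 ÷ 60.083 g/mol = 0.77077 mol, giving 0.77077 Si and 1.54154 O.
Oxygen sums to 2.90008; scaling by 8/2.90008 = 2.75854 puts the formula on 8 O.
Na: 0.04712 × 2.75854 = 0.130 atoms per formula unit.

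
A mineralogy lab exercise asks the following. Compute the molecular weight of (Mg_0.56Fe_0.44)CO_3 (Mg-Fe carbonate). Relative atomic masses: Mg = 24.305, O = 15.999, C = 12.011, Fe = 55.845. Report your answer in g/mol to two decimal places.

M = 0.56×24.305 + 0.44×55.845 + 1×12.011 + 3×15.999

98.19 g/mol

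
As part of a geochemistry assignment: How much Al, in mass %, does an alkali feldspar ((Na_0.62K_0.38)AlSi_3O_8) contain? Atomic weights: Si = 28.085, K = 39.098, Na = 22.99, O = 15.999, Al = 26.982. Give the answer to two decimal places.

10.06 mass %

Molar mass of (Na_0.62K_0.38)AlSi_3O_8: 0.62×22.99 + 0.38×39.098 + 1×26.982 + 3×28.085 + 8×15.999 = 268.340 g/mol.
Mass of Al per formula unit: 1 × 26.982 = 26.982 g.
Weight fraction Al = 26.982 / 268.340 = 0.1006.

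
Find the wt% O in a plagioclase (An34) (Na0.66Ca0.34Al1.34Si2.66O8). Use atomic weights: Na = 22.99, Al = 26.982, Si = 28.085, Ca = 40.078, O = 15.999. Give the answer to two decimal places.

47.82 mass %

M(Na0.66Ca0.34Al1.34Si2.66O8) = 267.654 g/mol.
O contributes 8 × 15.999 = 127.992 g per mole.
127.992/267.654 = 0.4782 → 47.82%.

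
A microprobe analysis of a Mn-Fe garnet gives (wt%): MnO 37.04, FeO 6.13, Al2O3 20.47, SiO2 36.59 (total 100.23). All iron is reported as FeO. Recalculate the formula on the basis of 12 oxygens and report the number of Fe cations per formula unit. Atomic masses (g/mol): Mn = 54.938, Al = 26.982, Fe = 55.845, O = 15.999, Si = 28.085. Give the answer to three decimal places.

MnO (M=70.937): mol = 0.52215; Mn = 0.52215, O = 0.52215.
FeO (M=71.844): mol = 0.08532; Fe = 0.08532, O = 0.08532.
Al2O3 (M=101.961): mol = 0.20076; Al = 0.40152, O = 0.60228.
SiO2 (M=60.083): mol = 0.60899; Si = 0.60899, O = 1.21798.
ΣO = 2.42773; factor = 12/ΣO = 4.94289.
Fe apfu = 0.08532 × 4.94289 = 0.422.

0.422 Fe apfu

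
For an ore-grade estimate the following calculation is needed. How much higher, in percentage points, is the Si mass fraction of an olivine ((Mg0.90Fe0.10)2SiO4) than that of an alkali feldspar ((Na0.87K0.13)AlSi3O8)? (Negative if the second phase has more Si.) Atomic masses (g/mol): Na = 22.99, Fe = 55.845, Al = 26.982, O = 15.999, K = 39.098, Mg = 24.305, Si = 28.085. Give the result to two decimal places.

-12.77 percentage points

M((Mg0.90Fe0.10)2SiO4) = 146.999 g/mol, so wt% Si = 28.085/146.999 × 100 = 19.11%.
M((Na0.87K0.13)AlSi3O8) = 264.313 g/mol, so wt% Si = 84.255/264.313 × 100 = 31.88%.
19.11 − 31.88 = -12.77 pp.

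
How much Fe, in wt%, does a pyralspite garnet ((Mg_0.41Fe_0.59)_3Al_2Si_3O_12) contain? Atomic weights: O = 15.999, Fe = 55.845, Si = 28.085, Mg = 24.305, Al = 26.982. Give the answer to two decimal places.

21.54 wt%

M((Mg_0.41Fe_0.59)_3Al_2Si_3O_12) = 458.948 g/mol.
Fe contributes 1.77 × 55.845 = 98.846 g per mole.
98.846/458.948 = 0.2154 → 21.54%.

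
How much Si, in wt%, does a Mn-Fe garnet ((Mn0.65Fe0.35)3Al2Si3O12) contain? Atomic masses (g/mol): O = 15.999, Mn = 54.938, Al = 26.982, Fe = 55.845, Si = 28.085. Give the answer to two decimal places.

16.99 wt%

Formula mass = 1.95×54.938 + 1.05×55.845 + 2×26.982 + 3×28.085 + 12×15.999 = 495.973 g/mol, of which 84.255 g is Si.
So Si makes up 84.255/495.973 = 0.1699 of the mass, i.e. 16.99%.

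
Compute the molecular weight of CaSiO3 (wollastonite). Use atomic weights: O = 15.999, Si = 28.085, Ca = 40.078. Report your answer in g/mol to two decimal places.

116.16 g/mol

M = 1×40.078 + 1×28.085 + 3×15.999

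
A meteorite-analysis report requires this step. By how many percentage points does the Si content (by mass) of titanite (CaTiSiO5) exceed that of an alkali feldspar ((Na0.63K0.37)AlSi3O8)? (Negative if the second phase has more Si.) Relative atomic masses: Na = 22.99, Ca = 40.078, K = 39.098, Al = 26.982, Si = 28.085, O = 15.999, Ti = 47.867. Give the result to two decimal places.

-17.09 percentage points

First mineral: 28.085 g Si in 196.025 g formula = 14.33 wt% Si.
Second mineral: 84.255 g Si in 268.179 g formula = 31.42 wt% Si.
14.33% − 31.42% gives a difference of -17.09 percentage points.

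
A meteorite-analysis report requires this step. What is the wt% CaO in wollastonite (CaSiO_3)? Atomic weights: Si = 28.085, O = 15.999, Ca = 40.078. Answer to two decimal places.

Formula mass = 116.160 g/mol.
1 Ca → 1.0000 mol CaO per formula unit; M(CaO) = 56.077, so CaO mass = 56.077 g.
56.077/116.160 × 100 = 48.28 wt%.

48.28 wt%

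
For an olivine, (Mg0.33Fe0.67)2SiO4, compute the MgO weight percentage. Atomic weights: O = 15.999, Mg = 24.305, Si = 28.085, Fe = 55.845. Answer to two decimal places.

14.54 wt%

Molar mass of (Mg0.33Fe0.67)2SiO4 = 0.66×24.305 + 1.34×55.845 + 1×28.085 + 4×15.999 = 182.955 g/mol.
Each formula unit contains 0.66 Mg, equivalent to 0.66/1 = 0.6600 mol MgO.
M(MgO) = 1×24.305 + 1×15.999 = 40.304 g/mol.
Mass of MgO per formula unit = 0.6600 × 40.304 = 26.601 g.
MgO wt% = 26.601 / 182.955 × 100 = 14.54%.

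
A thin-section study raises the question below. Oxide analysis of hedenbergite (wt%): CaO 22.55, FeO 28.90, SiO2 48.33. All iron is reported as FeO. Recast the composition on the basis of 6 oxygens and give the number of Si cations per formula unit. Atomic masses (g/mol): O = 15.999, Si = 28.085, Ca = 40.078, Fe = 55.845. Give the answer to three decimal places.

CaO (M=56.077): mol = 0.40213; Ca = 0.40213, O = 0.40213.
FeO (M=71.844): mol = 0.40226; Fe = 0.40226, O = 0.40226.
SiO2 (M=60.083): mol = 0.80439; Si = 0.80439, O = 1.60878.
ΣO = 2.41317; factor = 6/ΣO = 2.48636.
Si apfu = 0.80439 × 2.48636 = 2.000.

2.000 Si apfu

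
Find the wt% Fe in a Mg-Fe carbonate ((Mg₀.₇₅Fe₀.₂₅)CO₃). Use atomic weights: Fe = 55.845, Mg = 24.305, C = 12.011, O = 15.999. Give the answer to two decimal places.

M((Mg₀.₇₅Fe₀.₂₅)CO₃) = 92.198 g/mol.
Fe contributes 0.25 × 55.845 = 13.961 g per mole.
13.961/92.198 = 0.1514 → 15.14%.

15.14 wt%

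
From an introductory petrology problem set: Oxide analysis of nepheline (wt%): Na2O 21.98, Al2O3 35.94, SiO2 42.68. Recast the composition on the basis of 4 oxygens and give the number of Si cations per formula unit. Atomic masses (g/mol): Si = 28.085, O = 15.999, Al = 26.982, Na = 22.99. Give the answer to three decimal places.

1.003 Si apfu

Na2O (M=61.979): mol = 0.35464; Na = 0.70928, O = 0.35464.
Al2O3 (M=101.961): mol = 0.35249; Al = 0.70498, O = 1.05747.
SiO2 (M=60.083): mol = 0.71035; Si = 0.71035, O = 1.42070.
ΣO = 2.83281; factor = 4/ΣO = 1.41203.
Si apfu = 0.71035 × 1.41203 = 1.003.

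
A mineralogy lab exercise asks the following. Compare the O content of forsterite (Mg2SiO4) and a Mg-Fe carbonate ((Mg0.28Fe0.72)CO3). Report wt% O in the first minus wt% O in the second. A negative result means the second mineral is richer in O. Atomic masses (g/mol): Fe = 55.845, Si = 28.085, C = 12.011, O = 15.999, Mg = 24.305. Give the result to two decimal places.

O in Mg2SiO4: molar mass 140.691 g/mol; 4×15.999 = 63.996 g → 45.49 wt%.
O in (Mg0.28Fe0.72)CO3: molar mass 107.022 g/mol; 3×15.999 = 47.997 g → 44.85 wt%.
Difference = 45.49 − 44.85 = 0.64 percentage points.

0.64 percentage points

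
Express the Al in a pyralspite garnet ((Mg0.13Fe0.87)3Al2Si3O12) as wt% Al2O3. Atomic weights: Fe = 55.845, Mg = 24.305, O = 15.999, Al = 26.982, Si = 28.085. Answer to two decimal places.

21.00 wt%

Molar mass of (Mg0.13Fe0.87)3Al2Si3O12 = 0.39×24.305 + 2.61×55.845 + 2×26.982 + 3×28.085 + 12×15.999 = 485.441 g/mol.
Each formula unit contains 2 Al, equivalent to 2/2 = 1.0000 mol Al2O3.
M(Al2O3) = 2×26.982 + 3×15.999 = 101.961 g/mol.
Mass of Al2O3 per formula unit = 1.0000 × 101.961 = 101.961 g.
Al2O3 wt% = 101.961 / 485.441 × 100 = 21.00%.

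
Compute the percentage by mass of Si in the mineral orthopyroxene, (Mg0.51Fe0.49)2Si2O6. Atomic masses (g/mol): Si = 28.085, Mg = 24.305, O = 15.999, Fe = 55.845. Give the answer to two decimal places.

24.24 weight percent

M((Mg0.51Fe0.49)2Si2O6) = 231.683 g/mol.
Si contributes 2 × 28.085 = 56.170 g per mole.
56.170/231.683 = 0.2424 → 24.24%.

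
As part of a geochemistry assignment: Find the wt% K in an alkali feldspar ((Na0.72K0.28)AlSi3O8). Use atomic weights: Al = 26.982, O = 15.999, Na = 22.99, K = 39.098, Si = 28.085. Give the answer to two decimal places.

4.10 wt%

Molar mass of (Na0.72K0.28)AlSi3O8: 0.72×22.99 + 0.28×39.098 + 1×26.982 + 3×28.085 + 8×15.999 = 266.729 g/mol.
Mass of K per formula unit: 0.28 × 39.098 = 10.947 g.
Weight fraction K = 10.947 / 266.729 = 0.0410.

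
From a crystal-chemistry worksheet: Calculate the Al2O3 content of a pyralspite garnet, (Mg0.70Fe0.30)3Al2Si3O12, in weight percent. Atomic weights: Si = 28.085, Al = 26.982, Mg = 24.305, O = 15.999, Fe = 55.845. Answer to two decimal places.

M((Mg0.70Fe0.30)3Al2Si3O12) = 431.508 g/mol; M(Al2O3) = 101.961 g/mol.
Moles Al2O3 per formula unit = 2 Al ÷ 2 = 1.0000.
Al2O3 fraction = (1.0000 × 101.961) / 431.508 = 101.961/431.508 = 0.2363.

23.63 wt%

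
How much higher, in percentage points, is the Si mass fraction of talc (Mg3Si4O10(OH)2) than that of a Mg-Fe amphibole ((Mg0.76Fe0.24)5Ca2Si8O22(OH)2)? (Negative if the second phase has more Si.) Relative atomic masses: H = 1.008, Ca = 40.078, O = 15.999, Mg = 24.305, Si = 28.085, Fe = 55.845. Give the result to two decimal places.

3.19 percentage points

Si in Mg3Si4O10(OH)2: molar mass 379.259 g/mol; 4×28.085 = 112.340 g → 29.62 wt%.
Si in (Mg0.76Fe0.24)5Ca2Si8O22(OH)2: molar mass 850.201 g/mol; 8×28.085 = 224.680 g → 26.43 wt%.
Difference = 29.62 − 26.43 = 3.19 percentage points.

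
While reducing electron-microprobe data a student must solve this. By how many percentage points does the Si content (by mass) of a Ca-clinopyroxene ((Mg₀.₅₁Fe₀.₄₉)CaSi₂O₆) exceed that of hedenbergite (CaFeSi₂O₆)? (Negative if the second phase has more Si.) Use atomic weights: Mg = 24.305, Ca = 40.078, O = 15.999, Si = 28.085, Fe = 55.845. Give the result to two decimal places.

1.57 percentage points

M((Mg₀.₅₁Fe₀.₄₉)CaSi₂O₆) = 232.002 g/mol, so wt% Si = 56.170/232.002 × 100 = 24.21%.
M(CaFeSi₂O₆) = 248.087 g/mol, so wt% Si = 56.170/248.087 × 100 = 22.64%.
24.21 − 22.64 = 1.57 pp.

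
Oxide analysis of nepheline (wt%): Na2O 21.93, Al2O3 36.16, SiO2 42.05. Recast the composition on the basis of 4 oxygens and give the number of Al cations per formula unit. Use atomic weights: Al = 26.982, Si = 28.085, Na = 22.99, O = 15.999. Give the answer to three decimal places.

21.93 wt% Na2O ÷ 61.979 g/mol = 0.35383 mol, giving 0.70766 Na and 0.35383 O.
36.16 wt% Al2O3 ÷ 101.961 g/mol = 0.35465 mol, giving 0.70930 Al and 1.06395 O.
42.05 wt% SiO2 ÷ 60.083 g/mol = 0.69987 mol, giving 0.69987 Si and 1.39974 O.
Oxygen sums to 2.81752; scaling by 4/2.81752 = 1.41969 puts the formula on 4 O.
Al: 0.70930 × 1.41969 = 1.007 atoms per formula unit.

1.007 Al apfu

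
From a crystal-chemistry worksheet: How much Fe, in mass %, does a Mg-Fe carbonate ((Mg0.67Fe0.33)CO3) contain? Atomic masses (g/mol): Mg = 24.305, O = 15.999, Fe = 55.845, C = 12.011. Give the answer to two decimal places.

Formula mass = 0.67*24.305 + 0.33*55.845 + 1*12.011 + 3*15.999 = 94.721 g/mol, of which 18.429 g is Fe.
So Fe makes up 18.429/94.721 = 0.1946 of the mass, i.e. 19.46%.

19.46 mass %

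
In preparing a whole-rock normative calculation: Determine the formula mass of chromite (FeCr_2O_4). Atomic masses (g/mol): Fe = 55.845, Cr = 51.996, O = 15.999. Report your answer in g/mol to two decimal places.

223.83 g/mol

Fe: 1 × 55.845 = 55.8450
Cr: 2 × 51.996 = 103.9920
O: 4 × 15.999 = 63.9960
Summing the contributions gives the formula mass.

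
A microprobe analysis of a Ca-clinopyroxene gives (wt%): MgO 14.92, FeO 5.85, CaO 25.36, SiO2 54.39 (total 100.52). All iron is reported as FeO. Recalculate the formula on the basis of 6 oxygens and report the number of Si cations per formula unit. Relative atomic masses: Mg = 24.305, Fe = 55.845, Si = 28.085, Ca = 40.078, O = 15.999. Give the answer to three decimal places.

2.001 Si apfu

MgO: 14.92/40.304 = 0.37019 mol → 0.37019 mol Mg, 0.37019 mol O.
FeO: 5.85/71.844 = 0.08143 mol → 0.08143 mol Fe, 0.08143 mol O.
CaO: 25.36/56.077 = 0.45224 mol → 0.45224 mol Ca, 0.45224 mol O.
SiO2: 54.39/60.083 = 0.90525 mol → 0.90525 mol Si, 1.81050 mol O.
Total oxygen = 2.71436 mol. Normalization factor = 6/2.71436 = 2.21047.
Si per 6 O = 0.90525 × 2.21047 = 2.001.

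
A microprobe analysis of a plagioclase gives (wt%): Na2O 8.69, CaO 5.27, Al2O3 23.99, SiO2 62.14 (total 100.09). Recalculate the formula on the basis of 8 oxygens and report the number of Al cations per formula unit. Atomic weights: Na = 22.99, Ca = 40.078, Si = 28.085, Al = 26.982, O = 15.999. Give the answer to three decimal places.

1.251 Al apfu

Na2O: 8.69/61.979 = 0.14021 mol → 0.28042 mol Na, 0.14021 mol O.
CaO: 5.27/56.077 = 0.09398 mol → 0.09398 mol Ca, 0.09398 mol O.
Al2O3: 23.99/101.961 = 0.23529 mol → 0.47058 mol Al, 0.70587 mol O.
SiO2: 62.14/60.083 = 1.03424 mol → 1.03424 mol Si, 2.06848 mol O.
Total oxygen = 3.00854 mol. Normalization factor = 8/3.00854 = 2.65910.
Al per 8 O = 0.47058 × 2.65910 = 1.251.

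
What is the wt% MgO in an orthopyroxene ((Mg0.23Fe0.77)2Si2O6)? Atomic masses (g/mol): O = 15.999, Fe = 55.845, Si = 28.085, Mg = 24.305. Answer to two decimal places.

Molar mass of (Mg0.23Fe0.77)2Si2O6 = 0.46·24.305 + 1.54·55.845 + 2·28.085 + 6·15.999 = 249.346 g/mol.
Each formula unit contains 0.46 Mg, equivalent to 0.46/1 = 0.4600 mol MgO.
M(MgO) = 1×24.305 + 1×15.999 = 40.304 g/mol.
Mass of MgO per formula unit = 0.4600 × 40.304 = 18.540 g.
MgO wt% = 18.540 / 249.346 × 100 = 7.44%.

7.44 wt%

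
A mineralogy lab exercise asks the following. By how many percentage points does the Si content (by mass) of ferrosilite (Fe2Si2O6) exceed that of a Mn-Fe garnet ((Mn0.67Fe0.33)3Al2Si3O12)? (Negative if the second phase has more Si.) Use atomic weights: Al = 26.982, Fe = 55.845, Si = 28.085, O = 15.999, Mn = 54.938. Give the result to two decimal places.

4.30 percentage points

M(Fe2Si2O6) = 263.854 g/mol, so wt% Si = 56.170/263.854 × 100 = 21.29%.
M((Mn0.67Fe0.33)3Al2Si3O12) = 495.919 g/mol, so wt% Si = 84.255/495.919 × 100 = 16.99%.
21.29 − 16.99 = 4.30 pp.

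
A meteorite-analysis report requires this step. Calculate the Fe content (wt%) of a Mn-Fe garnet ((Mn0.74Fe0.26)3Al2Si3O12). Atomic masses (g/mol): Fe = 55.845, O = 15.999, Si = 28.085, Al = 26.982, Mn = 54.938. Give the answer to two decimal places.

8.79 wt%

Molar mass of (Mn0.74Fe0.26)3Al2Si3O12: 2.22*54.938 + 0.78*55.845 + 2*26.982 + 3*28.085 + 12*15.999 = 495.728 g/mol.
Mass of Fe per formula unit: 0.78 × 55.845 = 43.559 g.
Weight fraction Fe = 43.559 / 495.728 = 0.0879.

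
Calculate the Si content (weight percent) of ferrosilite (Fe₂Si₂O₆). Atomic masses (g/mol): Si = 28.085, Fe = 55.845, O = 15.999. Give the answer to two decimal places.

21.29 weight percent

M(Fe₂Si₂O₆) = 263.854 g/mol.
Si contributes 2 × 28.085 = 56.170 g per mole.
56.170/263.854 = 0.2129 → 21.29%.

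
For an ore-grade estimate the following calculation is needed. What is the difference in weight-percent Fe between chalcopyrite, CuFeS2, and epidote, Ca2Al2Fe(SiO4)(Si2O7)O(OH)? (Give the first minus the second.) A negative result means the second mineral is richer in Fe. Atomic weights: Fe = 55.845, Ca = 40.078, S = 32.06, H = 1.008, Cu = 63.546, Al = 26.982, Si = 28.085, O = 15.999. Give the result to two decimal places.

Fe in CuFeS2: molar mass 183.511 g/mol; 1×55.845 = 55.845 g → 30.43 wt%.
Fe in Ca2Al2Fe(SiO4)(Si2O7)O(OH): molar mass 483.215 g/mol; 1×55.845 = 55.845 g → 11.56 wt%.
Difference = 30.43 − 11.56 = 18.87 percentage points.

18.87 percentage points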